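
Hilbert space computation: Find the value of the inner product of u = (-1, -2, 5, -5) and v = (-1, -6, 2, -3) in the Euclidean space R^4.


Computing the standard inner product <u, v> = sum u_i * v_i
= -1*-1 + -2*-6 + 5*2 + -5*-3
= 1 + 12 + 10 + 15
= 38

38


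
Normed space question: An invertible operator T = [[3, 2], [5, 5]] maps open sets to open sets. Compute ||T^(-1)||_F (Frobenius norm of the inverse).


det(T) = 3*5 - 2*5 = 5
T^(-1) = (1/5) * [[5, -2], [-5, 3]] = [[1.0000, -0.4000], [-1.0000, 0.6000]]
||T^(-1)||_F^2 = 1.0000^2 + (-0.4000)^2 + (-1.0000)^2 + 0.6000^2 = 2.5200
||T^(-1)||_F = sqrt(2.5200) = 1.5875

1.5875


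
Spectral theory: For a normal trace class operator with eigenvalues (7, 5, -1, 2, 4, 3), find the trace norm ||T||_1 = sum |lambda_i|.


For a normal operator, singular values equal |eigenvalues|.
Trace norm = sum |lambda_i| = 7 + 5 + 1 + 2 + 4 + 3
= 22

22


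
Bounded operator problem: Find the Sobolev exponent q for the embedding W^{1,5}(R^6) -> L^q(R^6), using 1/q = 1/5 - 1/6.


Using the Sobolev embedding formula: 1/q = 1/p - k/n
1/q = 1/5 - 1/6 = 1/30
q = 1/(1/30) = 30

30.0000


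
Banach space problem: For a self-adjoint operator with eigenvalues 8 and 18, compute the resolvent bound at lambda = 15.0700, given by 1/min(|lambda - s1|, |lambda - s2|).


dist(15.0700, {8, 18}) = min(|15.0700 - 8|, |15.0700 - 18|)
= min(7.0700, 2.9300) = 2.9300
Resolvent bound = 1/2.9300 = 0.3413

0.3413


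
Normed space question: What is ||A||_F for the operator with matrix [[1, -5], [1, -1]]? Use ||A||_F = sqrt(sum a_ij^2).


||A||_F^2 = sum a_ij^2
= 1^2 + (-5)^2 + 1^2 + (-1)^2
= 1 + 25 + 1 + 1 = 28
||A||_F = sqrt(28) = 5.2915

5.2915


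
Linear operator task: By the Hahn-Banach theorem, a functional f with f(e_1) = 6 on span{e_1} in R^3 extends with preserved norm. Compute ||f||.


The norm of f is given by ||f|| = sup_{||x||=1} |f(x)|.
On span{e_1}, ||e_1|| = 1, so ||f|| = |f(e_1)| / ||e_1||
= |6| / 1 = 6.0000

6.0000


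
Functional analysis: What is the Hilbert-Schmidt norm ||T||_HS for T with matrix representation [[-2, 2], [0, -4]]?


The Hilbert-Schmidt norm is sqrt(sum of squares of all entries).
Sum of squares = (-2)^2 + 2^2 + 0^2 + (-4)^2
= 4 + 4 + 0 + 16 = 24
||T||_HS = sqrt(24) = 4.8990

4.8990


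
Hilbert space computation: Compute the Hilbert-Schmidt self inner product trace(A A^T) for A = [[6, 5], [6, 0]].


trace(A * A^T) = sum of squares of all entries
= 6^2 + 5^2 + 6^2 + 0^2
= 36 + 25 + 36 + 0
= 97

97


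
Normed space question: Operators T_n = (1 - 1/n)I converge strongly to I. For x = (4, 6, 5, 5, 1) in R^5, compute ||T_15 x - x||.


T_15 x - x = (1 - 1/15)x - x = -x/15
||x|| = sqrt(103) = 10.1489
||T_15 x - x|| = ||x||/15 = 10.1489/15 = 0.6766

0.6766


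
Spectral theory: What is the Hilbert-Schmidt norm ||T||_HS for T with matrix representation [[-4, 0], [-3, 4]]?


The Hilbert-Schmidt norm is sqrt(sum of squares of all entries).
Sum of squares = (-4)^2 + 0^2 + (-3)^2 + 4^2
= 16 + 0 + 9 + 16 = 41
||T||_HS = sqrt(41) = 6.4031

6.4031


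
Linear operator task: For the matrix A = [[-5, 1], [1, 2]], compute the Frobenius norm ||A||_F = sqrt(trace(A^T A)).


||A||_F^2 = sum a_ij^2
= (-5)^2 + 1^2 + 1^2 + 2^2
= 25 + 1 + 1 + 4 = 31
||A||_F = sqrt(31) = 5.5678

5.5678


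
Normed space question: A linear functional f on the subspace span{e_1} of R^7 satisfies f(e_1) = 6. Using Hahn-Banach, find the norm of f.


The norm of f is given by ||f|| = sup_{||x||=1} |f(x)|.
On span{e_1}, ||e_1|| = 1, so ||f|| = |f(e_1)| / ||e_1||
= |6| / 1 = 6.0000

6.0000


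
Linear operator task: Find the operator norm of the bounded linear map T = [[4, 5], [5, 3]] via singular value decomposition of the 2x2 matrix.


A^T A = [[41, 35], [35, 34]]
trace(A^T A) = 75, det(A^T A) = 169
discriminant = 75^2 - 4*169 = 4949
Largest eigenvalue of A^T A = (trace + sqrt(disc))/2 = 72.6746
||T|| = sqrt(72.6746) = 8.5249

8.5249


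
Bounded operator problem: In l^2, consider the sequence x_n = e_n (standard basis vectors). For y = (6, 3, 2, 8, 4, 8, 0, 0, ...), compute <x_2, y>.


x_2 = e_2 is the standard basis vector with 1 in position 2.
<x_2, y> = y_2 = 3
As n -> infinity, <x_n, y> -> 0, confirming weak convergence of (x_n) to 0.

3


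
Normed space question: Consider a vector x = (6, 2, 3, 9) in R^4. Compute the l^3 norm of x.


The l^3 norm = (sum |x_i|^3)^(1/3)
Sum of 3th powers = 216 + 8 + 27 + 729 = 980
||x||_3 = (980)^(1/3) = 9.9329

9.9329


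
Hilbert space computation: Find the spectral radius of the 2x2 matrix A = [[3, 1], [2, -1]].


For a 2x2 matrix, eigenvalues satisfy lambda^2 - (trace)*lambda + det = 0
trace = 3 + -1 = 2
det = 3*-1 - 1*2 = -5
discriminant = 2^2 - 4*(-5) = 24
spectral radius = max |eigenvalue| = 3.4495

3.4495


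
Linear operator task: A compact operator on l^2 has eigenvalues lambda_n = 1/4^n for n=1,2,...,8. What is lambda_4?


The eigenvalue formula gives lambda_4 = 1/4^4
= 1/256
= 0.0039

0.0039


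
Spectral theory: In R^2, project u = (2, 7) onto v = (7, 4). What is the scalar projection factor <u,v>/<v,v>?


Computing <u,v> = 2*7 + 7*4 = 42
Computing <v,v> = 7^2 + 4^2 = 65
Projection coefficient = 42/65 = 0.6462

0.6462


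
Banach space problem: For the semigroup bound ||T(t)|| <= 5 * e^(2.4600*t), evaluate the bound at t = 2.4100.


||T(2.4100)|| <= 5 * exp(2.4600 * 2.4100)
= 5 * exp(5.9286)
= 5 * 375.6283
= 1878.1413

1878.1413


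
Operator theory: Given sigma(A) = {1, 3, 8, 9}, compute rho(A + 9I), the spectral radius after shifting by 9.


Spectrum of A + 9I = {10, 12, 17, 18}
Spectral radius = max |lambda| over the shifted spectrum
= max(10, 12, 17, 18) = 18

18


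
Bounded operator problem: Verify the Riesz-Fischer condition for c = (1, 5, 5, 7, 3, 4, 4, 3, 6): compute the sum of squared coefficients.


sum |c_n|^2 = 1^2 + 5^2 + 5^2 + 7^2 + 3^2 + 4^2 + 4^2 + 3^2 + 6^2
= 1 + 25 + 25 + 49 + 9 + 16 + 16 + 9 + 36
= 186

186


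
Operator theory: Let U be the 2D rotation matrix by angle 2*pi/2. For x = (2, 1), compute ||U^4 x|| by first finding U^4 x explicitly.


U is a rotation by theta = 2*pi/2
U^4 = rotation by 4*theta = 8*pi/2 = 0*pi/2 (mod 2*pi)
cos(0*pi/2) = 1.0000, sin(0*pi/2) = 0.0000
U^4 x = (1.0000 * 2 - 0.0000 * 1, 0.0000 * 2 + 1.0000 * 1)
= (2.0000, 1.0000)
||U^4 x|| = sqrt(2.0000^2 + 1.0000^2) = sqrt(5.0000) = 2.2361

2.2361


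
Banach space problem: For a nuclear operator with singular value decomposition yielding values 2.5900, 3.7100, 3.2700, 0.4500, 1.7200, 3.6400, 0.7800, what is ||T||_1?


The nuclear norm is the sum of all singular values.
||T||_1 = 2.5900 + 3.7100 + 3.2700 + 0.4500 + 1.7200 + 3.6400 + 0.7800
= 16.1600

16.1600


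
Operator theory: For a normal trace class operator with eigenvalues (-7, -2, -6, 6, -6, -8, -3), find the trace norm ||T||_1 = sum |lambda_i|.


For a normal operator, singular values equal |eigenvalues|.
Trace norm = sum |lambda_i| = 7 + 2 + 6 + 6 + 6 + 8 + 3
= 38

38


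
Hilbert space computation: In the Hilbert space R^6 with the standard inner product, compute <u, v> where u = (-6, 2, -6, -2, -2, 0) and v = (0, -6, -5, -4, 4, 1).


Computing the standard inner product <u, v> = sum u_i * v_i
= -6*0 + 2*-6 + -6*-5 + -2*-4 + -2*4 + 0*1
= 0 + -12 + 30 + 8 + -8 + 0
= 18

18


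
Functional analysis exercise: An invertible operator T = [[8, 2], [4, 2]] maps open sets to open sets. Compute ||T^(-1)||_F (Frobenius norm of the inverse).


det(T) = 8*2 - 2*4 = 8
T^(-1) = (1/8) * [[2, -2], [-4, 8]] = [[0.2500, -0.2500], [-0.5000, 1.0000]]
||T^(-1)||_F^2 = 0.2500^2 + (-0.2500)^2 + (-0.5000)^2 + 1.0000^2 = 1.3750
||T^(-1)||_F = sqrt(1.3750) = 1.1726

1.1726


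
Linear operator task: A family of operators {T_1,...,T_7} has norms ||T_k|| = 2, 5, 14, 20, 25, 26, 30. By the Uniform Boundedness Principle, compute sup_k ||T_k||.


By the Uniform Boundedness Principle, the supremum of norms is finite.
sup_k ||T_k|| = max(2, 5, 14, 20, 25, 26, 30) = 30

30


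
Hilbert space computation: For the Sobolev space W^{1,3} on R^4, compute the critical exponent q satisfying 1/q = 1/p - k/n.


Using the Sobolev embedding formula: 1/q = 1/p - k/n
1/q = 1/3 - 1/4 = 1/12
q = 1/(1/12) = 12

12.0000


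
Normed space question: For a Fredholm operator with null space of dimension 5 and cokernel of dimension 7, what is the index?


The Fredholm index is defined as ind(T) = dim(ker T) - dim(coker T)
= 5 - 7
= -2

-2


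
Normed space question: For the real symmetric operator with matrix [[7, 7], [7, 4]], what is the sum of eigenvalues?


For a self-adjoint (symmetric) matrix, the eigenvalues are real.
The sum of eigenvalues equals the trace of the matrix.
trace = 7 + 4 = 11

11


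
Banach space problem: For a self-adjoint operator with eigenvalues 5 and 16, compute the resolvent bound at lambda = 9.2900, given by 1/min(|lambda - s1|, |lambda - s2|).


dist(9.2900, {5, 16}) = min(|9.2900 - 5|, |9.2900 - 16|)
= min(4.2900, 6.7100) = 4.2900
Resolvent bound = 1/4.2900 = 0.2331

0.2331


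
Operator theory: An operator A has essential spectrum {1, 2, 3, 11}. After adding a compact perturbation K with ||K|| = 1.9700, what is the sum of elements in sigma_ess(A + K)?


By Weyl's theorem, the essential spectrum is invariant under compact perturbations.
sigma_ess(A + K) = sigma_ess(A) = {1, 2, 3, 11}
Sum = 1 + 2 + 3 + 11 = 17

17


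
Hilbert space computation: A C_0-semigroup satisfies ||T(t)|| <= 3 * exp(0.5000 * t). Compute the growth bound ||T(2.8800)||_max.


||T(2.8800)|| <= 3 * exp(0.5000 * 2.8800)
= 3 * exp(1.4400)
= 3 * 4.2207
= 12.6621

12.6621


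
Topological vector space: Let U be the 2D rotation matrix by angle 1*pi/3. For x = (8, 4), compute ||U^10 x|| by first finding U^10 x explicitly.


U is a rotation by theta = 1*pi/3
U^10 = rotation by 10*theta = 10*pi/3 = 4*pi/3 (mod 2*pi)
cos(4*pi/3) = -0.5000, sin(4*pi/3) = -0.8660
U^10 x = (-0.5000 * 8 - -0.8660 * 4, -0.8660 * 8 + -0.5000 * 4)
= (-0.5359, -8.9282)
||U^10 x|| = sqrt((-0.5359)^2 + (-8.9282)^2) = sqrt(80.0000) = 8.9443

8.9443


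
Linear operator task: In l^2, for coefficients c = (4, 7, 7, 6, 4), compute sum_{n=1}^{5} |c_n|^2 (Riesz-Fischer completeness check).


sum |c_n|^2 = 4^2 + 7^2 + 7^2 + 6^2 + 4^2
= 16 + 49 + 49 + 36 + 16
= 166

166


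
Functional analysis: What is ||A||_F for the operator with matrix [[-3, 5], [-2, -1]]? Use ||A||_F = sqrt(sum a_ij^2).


||A||_F^2 = sum a_ij^2
= (-3)^2 + 5^2 + (-2)^2 + (-1)^2
= 9 + 25 + 4 + 1 = 39
||A||_F = sqrt(39) = 6.2450

6.2450


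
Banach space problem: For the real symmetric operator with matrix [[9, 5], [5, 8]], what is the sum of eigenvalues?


For a self-adjoint (symmetric) matrix, the eigenvalues are real.
The sum of eigenvalues equals the trace of the matrix.
trace = 9 + 8 = 17

17


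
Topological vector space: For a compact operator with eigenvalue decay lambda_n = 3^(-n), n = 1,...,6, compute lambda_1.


The eigenvalue formula gives lambda_1 = 1/3^1
= 1/3
= 0.3333

0.3333


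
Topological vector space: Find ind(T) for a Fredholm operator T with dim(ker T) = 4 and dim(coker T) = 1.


The Fredholm index is defined as ind(T) = dim(ker T) - dim(coker T)
= 4 - 1
= 3

3


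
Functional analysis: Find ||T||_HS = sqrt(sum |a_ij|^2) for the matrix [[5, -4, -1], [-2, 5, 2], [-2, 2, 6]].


The Hilbert-Schmidt norm is sqrt(sum of squares of all entries).
Sum of squares = 5^2 + (-4)^2 + (-1)^2 + (-2)^2 + 5^2 + 2^2 + (-2)^2 + 2^2 + 6^2
= 25 + 16 + 1 + 4 + 25 + 4 + 4 + 4 + 36 = 119
||T||_HS = sqrt(119) = 10.9087

10.9087


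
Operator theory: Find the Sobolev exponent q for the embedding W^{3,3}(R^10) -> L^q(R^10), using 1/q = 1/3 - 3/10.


Using the Sobolev embedding formula: 1/q = 1/p - k/n
1/q = 1/3 - 3/10 = 1/30
q = 1/(1/30) = 30

30.0000


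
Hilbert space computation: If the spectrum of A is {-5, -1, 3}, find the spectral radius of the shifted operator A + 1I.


Spectrum of A + 1I = {-4, 0, 4}
Spectral radius = max |lambda| over the shifted spectrum
= max(4, 0, 4) = 4

4


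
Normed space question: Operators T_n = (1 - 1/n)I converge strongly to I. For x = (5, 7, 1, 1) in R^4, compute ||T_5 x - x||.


T_5 x - x = (1 - 1/5)x - x = -x/5
||x|| = sqrt(76) = 8.7178
||T_5 x - x|| = ||x||/5 = 8.7178/5 = 1.7436

1.7436


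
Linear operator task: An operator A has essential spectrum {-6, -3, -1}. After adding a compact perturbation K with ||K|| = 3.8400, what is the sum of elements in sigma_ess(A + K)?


By Weyl's theorem, the essential spectrum is invariant under compact perturbations.
sigma_ess(A + K) = sigma_ess(A) = {-6, -3, -1}
Sum = -6 + -3 + -1 = -10

-10


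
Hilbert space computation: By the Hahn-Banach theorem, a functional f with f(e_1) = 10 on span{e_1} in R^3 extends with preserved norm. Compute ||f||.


The norm of f is given by ||f|| = sup_{||x||=1} |f(x)|.
On span{e_1}, ||e_1|| = 1, so ||f|| = |f(e_1)| / ||e_1||
= |10| / 1 = 10.0000

10.0000


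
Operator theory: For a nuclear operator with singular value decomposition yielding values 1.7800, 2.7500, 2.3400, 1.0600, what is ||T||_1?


The nuclear norm is the sum of all singular values.
||T||_1 = 1.7800 + 2.7500 + 2.3400 + 1.0600
= 7.9300

7.9300


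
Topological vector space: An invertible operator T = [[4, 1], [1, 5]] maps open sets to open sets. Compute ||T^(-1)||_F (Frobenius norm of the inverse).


det(T) = 4*5 - 1*1 = 19
T^(-1) = (1/19) * [[5, -1], [-1, 4]] = [[0.2632, -0.0526], [-0.0526, 0.2105]]
||T^(-1)||_F^2 = 0.2632^2 + (-0.0526)^2 + (-0.0526)^2 + 0.2105^2 = 0.1191
||T^(-1)||_F = sqrt(0.1191) = 0.3451

0.3451


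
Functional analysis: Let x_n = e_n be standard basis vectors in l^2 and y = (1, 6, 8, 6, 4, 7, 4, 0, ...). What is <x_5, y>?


x_5 = e_5 is the standard basis vector with 1 in position 5.
<x_5, y> = y_5 = 4
As n -> infinity, <x_n, y> -> 0, confirming weak convergence of (x_n) to 0.

4


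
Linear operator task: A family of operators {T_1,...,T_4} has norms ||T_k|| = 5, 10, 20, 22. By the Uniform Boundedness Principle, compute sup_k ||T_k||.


By the Uniform Boundedness Principle, the supremum of norms is finite.
sup_k ||T_k|| = max(5, 10, 20, 22) = 22

22


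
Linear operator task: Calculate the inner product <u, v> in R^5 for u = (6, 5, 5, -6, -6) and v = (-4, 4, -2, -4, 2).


Computing the standard inner product <u, v> = sum u_i * v_i
= 6*-4 + 5*4 + 5*-2 + -6*-4 + -6*2
= -24 + 20 + -10 + 24 + -12
= -2

-2


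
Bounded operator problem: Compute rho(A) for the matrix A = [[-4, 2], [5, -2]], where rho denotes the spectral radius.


For a 2x2 matrix, eigenvalues satisfy lambda^2 - (trace)*lambda + det = 0
trace = -4 + -2 = -6
det = -4*-2 - 2*5 = -2
discriminant = (-6)^2 - 4*(-2) = 44
spectral radius = max |eigenvalue| = 6.3166

6.3166


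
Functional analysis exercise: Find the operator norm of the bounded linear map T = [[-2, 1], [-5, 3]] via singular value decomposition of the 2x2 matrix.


A^T A = [[29, -17], [-17, 10]]
trace(A^T A) = 39, det(A^T A) = 1
discriminant = 39^2 - 4*1 = 1517
Largest eigenvalue of A^T A = (trace + sqrt(disc))/2 = 38.9743
||T|| = sqrt(38.9743) = 6.2429

6.2429


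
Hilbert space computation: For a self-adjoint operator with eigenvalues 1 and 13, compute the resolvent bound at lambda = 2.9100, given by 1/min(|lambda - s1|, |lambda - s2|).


dist(2.9100, {1, 13}) = min(|2.9100 - 1|, |2.9100 - 13|)
= min(1.9100, 10.0900) = 1.9100
Resolvent bound = 1/1.9100 = 0.5236

0.5236


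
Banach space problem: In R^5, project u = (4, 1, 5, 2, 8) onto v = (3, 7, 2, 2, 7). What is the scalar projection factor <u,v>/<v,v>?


Computing <u,v> = 4*3 + 1*7 + 5*2 + 2*2 + 8*7 = 89
Computing <v,v> = 3^2 + 7^2 + 2^2 + 2^2 + 7^2 = 115
Projection coefficient = 89/115 = 0.7739

0.7739


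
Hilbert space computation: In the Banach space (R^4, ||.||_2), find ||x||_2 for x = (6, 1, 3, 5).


The l^2 norm = (sum |x_i|^2)^(1/2)
Sum of 2th powers = 36 + 1 + 9 + 25 = 71
||x||_2 = (71)^(1/2) = 8.4261

8.4261


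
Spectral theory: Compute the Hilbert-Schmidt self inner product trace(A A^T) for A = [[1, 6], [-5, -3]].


trace(A * A^T) = sum of squares of all entries
= 1^2 + 6^2 + (-5)^2 + (-3)^2
= 1 + 36 + 25 + 9
= 71

71


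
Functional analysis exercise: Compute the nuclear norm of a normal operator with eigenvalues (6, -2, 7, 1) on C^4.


For a normal operator, singular values equal |eigenvalues|.
Trace norm = sum |lambda_i| = 6 + 2 + 7 + 1
= 16

16


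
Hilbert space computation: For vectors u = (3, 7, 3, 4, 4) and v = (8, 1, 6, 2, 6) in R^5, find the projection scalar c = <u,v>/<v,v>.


Computing <u,v> = 3*8 + 7*1 + 3*6 + 4*2 + 4*6 = 81
Computing <v,v> = 8^2 + 1^2 + 6^2 + 2^2 + 6^2 = 141
Projection coefficient = 81/141 = 0.5745

0.5745


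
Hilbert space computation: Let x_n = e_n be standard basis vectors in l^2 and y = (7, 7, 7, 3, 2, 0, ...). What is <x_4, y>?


x_4 = e_4 is the standard basis vector with 1 in position 4.
<x_4, y> = y_4 = 3
As n -> infinity, <x_n, y> -> 0, confirming weak convergence of (x_n) to 0.

3


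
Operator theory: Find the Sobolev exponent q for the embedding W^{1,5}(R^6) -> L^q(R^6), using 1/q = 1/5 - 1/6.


Using the Sobolev embedding formula: 1/q = 1/p - k/n
1/q = 1/5 - 1/6 = 1/30
q = 1/(1/30) = 30

30.0000


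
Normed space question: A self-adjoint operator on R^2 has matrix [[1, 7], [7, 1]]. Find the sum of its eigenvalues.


For a self-adjoint (symmetric) matrix, the eigenvalues are real.
The sum of eigenvalues equals the trace of the matrix.
trace = 1 + 1 = 2

2


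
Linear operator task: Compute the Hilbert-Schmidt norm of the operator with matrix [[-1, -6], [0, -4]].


The Hilbert-Schmidt norm is sqrt(sum of squares of all entries).
Sum of squares = (-1)^2 + (-6)^2 + 0^2 + (-4)^2
= 1 + 36 + 0 + 16 = 53
||T||_HS = sqrt(53) = 7.2801

7.2801


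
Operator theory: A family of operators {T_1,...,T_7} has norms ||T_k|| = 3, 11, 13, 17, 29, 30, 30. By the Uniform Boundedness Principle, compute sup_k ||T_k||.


By the Uniform Boundedness Principle, the supremum of norms is finite.
sup_k ||T_k|| = max(3, 11, 13, 17, 29, 30, 30) = 30

30


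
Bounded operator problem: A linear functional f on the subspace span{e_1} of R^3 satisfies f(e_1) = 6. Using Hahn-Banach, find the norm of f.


The norm of f is given by ||f|| = sup_{||x||=1} |f(x)|.
On span{e_1}, ||e_1|| = 1, so ||f|| = |f(e_1)| / ||e_1||
= |6| / 1 = 6.0000

6.0000


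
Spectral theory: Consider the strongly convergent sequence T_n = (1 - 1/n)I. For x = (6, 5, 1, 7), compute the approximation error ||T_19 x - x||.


T_19 x - x = (1 - 1/19)x - x = -x/19
||x|| = sqrt(111) = 10.5357
||T_19 x - x|| = ||x||/19 = 10.5357/19 = 0.5545

0.5545


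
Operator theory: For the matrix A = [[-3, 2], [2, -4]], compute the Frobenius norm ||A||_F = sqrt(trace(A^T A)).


||A||_F^2 = sum a_ij^2
= (-3)^2 + 2^2 + 2^2 + (-4)^2
= 9 + 4 + 4 + 16 = 33
||A||_F = sqrt(33) = 5.7446

5.7446


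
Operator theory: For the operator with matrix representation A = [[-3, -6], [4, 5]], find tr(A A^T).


trace(A * A^T) = sum of squares of all entries
= (-3)^2 + (-6)^2 + 4^2 + 5^2
= 9 + 36 + 16 + 25
= 86

86


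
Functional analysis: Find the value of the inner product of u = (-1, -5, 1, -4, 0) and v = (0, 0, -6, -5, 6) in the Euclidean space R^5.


Computing the standard inner product <u, v> = sum u_i * v_i
= -1*0 + -5*0 + 1*-6 + -4*-5 + 0*6
= 0 + 0 + -6 + 20 + 0
= 14

14


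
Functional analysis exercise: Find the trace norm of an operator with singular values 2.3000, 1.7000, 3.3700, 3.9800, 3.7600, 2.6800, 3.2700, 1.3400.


The nuclear norm is the sum of all singular values.
||T||_1 = 2.3000 + 1.7000 + 3.3700 + 3.9800 + 3.7600 + 2.6800 + 3.2700 + 1.3400
= 22.4000

22.4000


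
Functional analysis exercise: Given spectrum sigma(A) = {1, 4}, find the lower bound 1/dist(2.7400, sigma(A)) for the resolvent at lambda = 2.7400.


dist(2.7400, {1, 4}) = min(|2.7400 - 1|, |2.7400 - 4|)
= min(1.7400, 1.2600) = 1.2600
Resolvent bound = 1/1.2600 = 0.7937

0.7937


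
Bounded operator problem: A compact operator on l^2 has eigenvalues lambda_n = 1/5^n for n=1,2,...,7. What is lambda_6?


The eigenvalue formula gives lambda_6 = 1/5^6
= 1/15625
= 6.4000e-05

6.4000e-05


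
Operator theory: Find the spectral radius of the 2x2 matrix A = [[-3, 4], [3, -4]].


For a 2x2 matrix, eigenvalues satisfy lambda^2 - (trace)*lambda + det = 0
trace = -3 + -4 = -7
det = -3*-4 - 4*3 = 0
discriminant = (-7)^2 - 4*(0) = 49
spectral radius = max |eigenvalue| = 7.0000

7.0000


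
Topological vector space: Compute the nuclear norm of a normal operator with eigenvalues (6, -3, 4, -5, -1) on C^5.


For a normal operator, singular values equal |eigenvalues|.
Trace norm = sum |lambda_i| = 6 + 3 + 4 + 5 + 1
= 19

19


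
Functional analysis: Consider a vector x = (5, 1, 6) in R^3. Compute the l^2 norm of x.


The l^2 norm = (sum |x_i|^2)^(1/2)
Sum of 2th powers = 25 + 1 + 36 = 62
||x||_2 = (62)^(1/2) = 7.8740

7.8740


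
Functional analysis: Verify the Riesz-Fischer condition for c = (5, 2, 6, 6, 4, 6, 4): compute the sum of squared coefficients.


sum |c_n|^2 = 5^2 + 2^2 + 6^2 + 6^2 + 4^2 + 6^2 + 4^2
= 25 + 4 + 36 + 36 + 16 + 36 + 16
= 169

169


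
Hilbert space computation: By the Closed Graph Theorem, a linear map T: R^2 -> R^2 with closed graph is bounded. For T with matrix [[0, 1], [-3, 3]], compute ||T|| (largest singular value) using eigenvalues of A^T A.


A^T A = [[9, -9], [-9, 10]]
trace(A^T A) = 19, det(A^T A) = 9
discriminant = 19^2 - 4*9 = 325
Largest eigenvalue of A^T A = (trace + sqrt(disc))/2 = 18.5139
||T|| = sqrt(18.5139) = 4.3028

4.3028


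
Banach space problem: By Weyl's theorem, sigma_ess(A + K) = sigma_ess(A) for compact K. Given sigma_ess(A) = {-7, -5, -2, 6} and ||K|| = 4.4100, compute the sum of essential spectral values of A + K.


By Weyl's theorem, the essential spectrum is invariant under compact perturbations.
sigma_ess(A + K) = sigma_ess(A) = {-7, -5, -2, 6}
Sum = -7 + -5 + -2 + 6 = -8

-8


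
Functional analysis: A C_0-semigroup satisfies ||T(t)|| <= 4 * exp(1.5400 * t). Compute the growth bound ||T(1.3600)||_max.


||T(1.3600)|| <= 4 * exp(1.5400 * 1.3600)
= 4 * exp(2.0944)
= 4 * 8.1206
= 32.4823

32.4823


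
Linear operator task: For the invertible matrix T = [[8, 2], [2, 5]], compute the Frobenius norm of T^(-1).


det(T) = 8*5 - 2*2 = 36
T^(-1) = (1/36) * [[5, -2], [-2, 8]] = [[0.1389, -0.0556], [-0.0556, 0.2222]]
||T^(-1)||_F^2 = 0.1389^2 + (-0.0556)^2 + (-0.0556)^2 + 0.2222^2 = 0.0748
||T^(-1)||_F = sqrt(0.0748) = 0.2736

0.2736


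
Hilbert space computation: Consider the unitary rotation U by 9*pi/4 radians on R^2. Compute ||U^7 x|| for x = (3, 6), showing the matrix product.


U is a rotation by theta = 9*pi/4
U^7 = rotation by 7*theta = 63*pi/4 = 7*pi/4 (mod 2*pi)
cos(7*pi/4) = 0.7071, sin(7*pi/4) = -0.7071
U^7 x = (0.7071 * 3 - -0.7071 * 6, -0.7071 * 3 + 0.7071 * 6)
= (6.3640, 2.1213)
||U^7 x|| = sqrt(6.3640^2 + 2.1213^2) = sqrt(45.0000) = 6.7082

6.7082


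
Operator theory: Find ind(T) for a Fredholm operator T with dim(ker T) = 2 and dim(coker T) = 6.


The Fredholm index is defined as ind(T) = dim(ker T) - dim(coker T)
= 2 - 6
= -4

-4


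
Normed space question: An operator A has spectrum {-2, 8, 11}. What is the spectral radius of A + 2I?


Spectrum of A + 2I = {0, 10, 13}
Spectral radius = max |lambda| over the shifted spectrum
= max(0, 10, 13) = 13

13


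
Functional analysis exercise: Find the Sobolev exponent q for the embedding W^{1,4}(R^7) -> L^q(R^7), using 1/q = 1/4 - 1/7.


Using the Sobolev embedding formula: 1/q = 1/p - k/n
1/q = 1/4 - 1/7 = 3/28
q = 1/(3/28) = 28/3 = 9.3333

9.3333


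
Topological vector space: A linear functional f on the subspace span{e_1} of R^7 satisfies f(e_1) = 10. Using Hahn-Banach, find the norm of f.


The norm of f is given by ||f|| = sup_{||x||=1} |f(x)|.
On span{e_1}, ||e_1|| = 1, so ||f|| = |f(e_1)| / ||e_1||
= |10| / 1 = 10.0000

10.0000


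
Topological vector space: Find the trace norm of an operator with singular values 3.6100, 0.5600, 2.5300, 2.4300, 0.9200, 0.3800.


The nuclear norm is the sum of all singular values.
||T||_1 = 3.6100 + 0.5600 + 2.5300 + 2.4300 + 0.9200 + 0.3800
= 10.4300

10.4300


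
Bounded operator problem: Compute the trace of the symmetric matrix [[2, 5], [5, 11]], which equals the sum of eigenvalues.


For a self-adjoint (symmetric) matrix, the eigenvalues are real.
The sum of eigenvalues equals the trace of the matrix.
trace = 2 + 11 = 13

13


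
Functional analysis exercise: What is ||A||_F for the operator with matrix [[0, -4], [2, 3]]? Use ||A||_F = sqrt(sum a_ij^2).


||A||_F^2 = sum a_ij^2
= 0^2 + (-4)^2 + 2^2 + 3^2
= 0 + 16 + 4 + 9 = 29
||A||_F = sqrt(29) = 5.3852

5.3852


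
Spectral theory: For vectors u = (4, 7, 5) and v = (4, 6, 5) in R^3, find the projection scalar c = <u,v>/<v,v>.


Computing <u,v> = 4*4 + 7*6 + 5*5 = 83
Computing <v,v> = 4^2 + 6^2 + 5^2 = 77
Projection coefficient = 83/77 = 1.0779

1.0779


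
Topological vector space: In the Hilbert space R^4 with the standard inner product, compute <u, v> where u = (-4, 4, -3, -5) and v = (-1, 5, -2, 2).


Computing the standard inner product <u, v> = sum u_i * v_i
= -4*-1 + 4*5 + -3*-2 + -5*2
= 4 + 20 + 6 + -10
= 20

20


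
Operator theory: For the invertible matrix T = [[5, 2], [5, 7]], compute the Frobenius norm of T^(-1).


det(T) = 5*7 - 2*5 = 25
T^(-1) = (1/25) * [[7, -2], [-5, 5]] = [[0.2800, -0.0800], [-0.2000, 0.2000]]
||T^(-1)||_F^2 = 0.2800^2 + (-0.0800)^2 + (-0.2000)^2 + 0.2000^2 = 0.1648
||T^(-1)||_F = sqrt(0.1648) = 0.4060

0.4060


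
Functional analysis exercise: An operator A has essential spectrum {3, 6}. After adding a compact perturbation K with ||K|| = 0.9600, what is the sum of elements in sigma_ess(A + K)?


By Weyl's theorem, the essential spectrum is invariant under compact perturbations.
sigma_ess(A + K) = sigma_ess(A) = {3, 6}
Sum = 3 + 6 = 9

9


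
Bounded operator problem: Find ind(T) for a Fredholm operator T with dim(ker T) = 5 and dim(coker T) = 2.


The Fredholm index is defined as ind(T) = dim(ker T) - dim(coker T)
= 5 - 2
= 3

3


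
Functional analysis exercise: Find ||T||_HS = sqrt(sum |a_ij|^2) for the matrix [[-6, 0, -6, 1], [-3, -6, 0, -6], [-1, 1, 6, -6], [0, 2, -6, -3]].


The Hilbert-Schmidt norm is sqrt(sum of squares of all entries).
Sum of squares = (-6)^2 + 0^2 + (-6)^2 + 1^2 + (-3)^2 + (-6)^2 + 0^2 + (-6)^2 + (-1)^2 + 1^2 + 6^2 + (-6)^2 + 0^2 + 2^2 + (-6)^2 + (-3)^2
= 36 + 0 + 36 + 1 + 9 + 36 + 0 + 36 + 1 + 1 + 36 + 36 + 0 + 4 + 36 + 9 = 277
||T||_HS = sqrt(277) = 16.6433

16.6433


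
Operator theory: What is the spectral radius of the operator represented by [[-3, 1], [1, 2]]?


For a 2x2 matrix, eigenvalues satisfy lambda^2 - (trace)*lambda + det = 0
trace = -3 + 2 = -1
det = -3*2 - 1*1 = -7
discriminant = (-1)^2 - 4*(-7) = 29
spectral radius = max |eigenvalue| = 3.1926

3.1926


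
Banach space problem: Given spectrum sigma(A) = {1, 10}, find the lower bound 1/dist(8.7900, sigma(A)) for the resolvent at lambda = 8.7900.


dist(8.7900, {1, 10}) = min(|8.7900 - 1|, |8.7900 - 10|)
= min(7.7900, 1.2100) = 1.2100
Resolvent bound = 1/1.2100 = 0.8264

0.8264


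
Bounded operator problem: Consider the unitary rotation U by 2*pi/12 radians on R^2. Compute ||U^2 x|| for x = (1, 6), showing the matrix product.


U is a rotation by theta = 2*pi/12
U^2 = rotation by 2*theta = 4*pi/12
cos(4*pi/12) = 0.5000, sin(4*pi/12) = 0.8660
U^2 x = (0.5000 * 1 - 0.8660 * 6, 0.8660 * 1 + 0.5000 * 6)
= (-4.6962, 3.8660)
||U^2 x|| = sqrt((-4.6962)^2 + 3.8660^2) = sqrt(37.0000) = 6.0828

6.0828


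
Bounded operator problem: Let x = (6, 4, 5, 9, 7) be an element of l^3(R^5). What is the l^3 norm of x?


The l^3 norm = (sum |x_i|^3)^(1/3)
Sum of 3th powers = 216 + 64 + 125 + 729 + 343 = 1477
||x||_3 = (1477)^(1/3) = 11.3883

11.3883


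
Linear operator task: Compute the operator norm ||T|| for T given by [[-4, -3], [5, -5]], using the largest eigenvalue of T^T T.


A^T A = [[41, -13], [-13, 34]]
trace(A^T A) = 75, det(A^T A) = 1225
discriminant = 75^2 - 4*1225 = 725
Largest eigenvalue of A^T A = (trace + sqrt(disc))/2 = 50.9629
||T|| = sqrt(50.9629) = 7.1388

7.1388


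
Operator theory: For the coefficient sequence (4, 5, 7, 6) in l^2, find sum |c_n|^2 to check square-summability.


sum |c_n|^2 = 4^2 + 5^2 + 7^2 + 6^2
= 16 + 25 + 49 + 36
= 126

126


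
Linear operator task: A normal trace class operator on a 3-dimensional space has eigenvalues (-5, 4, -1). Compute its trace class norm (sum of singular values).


For a normal operator, singular values equal |eigenvalues|.
Trace norm = sum |lambda_i| = 5 + 4 + 1
= 10

10


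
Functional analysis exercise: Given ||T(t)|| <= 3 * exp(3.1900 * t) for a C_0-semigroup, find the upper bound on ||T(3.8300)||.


||T(3.8300)|| <= 3 * exp(3.1900 * 3.8300)
= 3 * exp(12.2177)
= 3 * 202339.0430
= 607017.1289

607017.1289


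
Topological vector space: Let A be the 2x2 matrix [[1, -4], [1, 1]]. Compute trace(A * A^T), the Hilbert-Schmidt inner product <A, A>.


trace(A * A^T) = sum of squares of all entries
= 1^2 + (-4)^2 + 1^2 + 1^2
= 1 + 16 + 1 + 1
= 19

19


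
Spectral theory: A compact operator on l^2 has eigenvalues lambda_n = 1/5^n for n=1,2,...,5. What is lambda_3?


The eigenvalue formula gives lambda_3 = 1/5^3
= 1/125
= 0.0080

0.0080


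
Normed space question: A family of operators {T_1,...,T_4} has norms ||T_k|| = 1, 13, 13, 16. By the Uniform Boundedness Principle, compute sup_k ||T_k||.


By the Uniform Boundedness Principle, the supremum of norms is finite.
sup_k ||T_k|| = max(1, 13, 13, 16) = 16

16


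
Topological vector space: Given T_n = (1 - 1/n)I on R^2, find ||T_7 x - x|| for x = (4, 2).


T_7 x - x = (1 - 1/7)x - x = -x/7
||x|| = sqrt(20) = 4.4721
||T_7 x - x|| = ||x||/7 = 4.4721/7 = 0.6389

0.6389


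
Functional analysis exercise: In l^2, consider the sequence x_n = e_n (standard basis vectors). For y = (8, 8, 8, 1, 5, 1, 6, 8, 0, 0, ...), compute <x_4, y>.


x_4 = e_4 is the standard basis vector with 1 in position 4.
<x_4, y> = y_4 = 1
As n -> infinity, <x_n, y> -> 0, confirming weak convergence of (x_n) to 0.

1


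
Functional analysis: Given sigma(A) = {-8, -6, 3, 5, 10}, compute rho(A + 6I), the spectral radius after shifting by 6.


Spectrum of A + 6I = {-2, 0, 9, 11, 16}
Spectral radius = max |lambda| over the shifted spectrum
= max(2, 0, 9, 11, 16) = 16

16


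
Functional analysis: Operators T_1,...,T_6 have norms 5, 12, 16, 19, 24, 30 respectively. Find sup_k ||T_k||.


By the Uniform Boundedness Principle, the supremum of norms is finite.
sup_k ||T_k|| = max(5, 12, 16, 19, 24, 30) = 30

30


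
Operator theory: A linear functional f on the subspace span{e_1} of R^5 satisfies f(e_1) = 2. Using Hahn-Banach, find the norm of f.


The norm of f is given by ||f|| = sup_{||x||=1} |f(x)|.
On span{e_1}, ||e_1|| = 1, so ||f|| = |f(e_1)| / ||e_1||
= |2| / 1 = 2.0000

2.0000


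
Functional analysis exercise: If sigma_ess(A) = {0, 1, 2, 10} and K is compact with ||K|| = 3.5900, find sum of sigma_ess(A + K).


By Weyl's theorem, the essential spectrum is invariant under compact perturbations.
sigma_ess(A + K) = sigma_ess(A) = {0, 1, 2, 10}
Sum = 0 + 1 + 2 + 10 = 13

13


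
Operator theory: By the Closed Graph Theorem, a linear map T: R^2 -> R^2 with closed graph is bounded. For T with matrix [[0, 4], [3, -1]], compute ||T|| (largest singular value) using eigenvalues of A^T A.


A^T A = [[9, -3], [-3, 17]]
trace(A^T A) = 26, det(A^T A) = 144
discriminant = 26^2 - 4*144 = 100
Largest eigenvalue of A^T A = (trace + sqrt(disc))/2 = 18.0000
||T|| = sqrt(18.0000) = 4.2426

4.2426


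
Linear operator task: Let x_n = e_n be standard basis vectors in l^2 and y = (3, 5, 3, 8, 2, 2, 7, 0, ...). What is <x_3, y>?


x_3 = e_3 is the standard basis vector with 1 in position 3.
<x_3, y> = y_3 = 3
As n -> infinity, <x_n, y> -> 0, confirming weak convergence of (x_n) to 0.

3


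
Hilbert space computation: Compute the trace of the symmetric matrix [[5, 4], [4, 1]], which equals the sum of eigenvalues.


For a self-adjoint (symmetric) matrix, the eigenvalues are real.
The sum of eigenvalues equals the trace of the matrix.
trace = 5 + 1 = 6

6


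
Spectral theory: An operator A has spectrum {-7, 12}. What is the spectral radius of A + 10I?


Spectrum of A + 10I = {3, 22}
Spectral radius = max |lambda| over the shifted spectrum
= max(3, 22) = 22

22


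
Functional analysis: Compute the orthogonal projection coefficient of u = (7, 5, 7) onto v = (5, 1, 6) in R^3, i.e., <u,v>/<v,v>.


Computing <u,v> = 7*5 + 5*1 + 7*6 = 82
Computing <v,v> = 5^2 + 1^2 + 6^2 = 62
Projection coefficient = 82/62 = 1.3226

1.3226


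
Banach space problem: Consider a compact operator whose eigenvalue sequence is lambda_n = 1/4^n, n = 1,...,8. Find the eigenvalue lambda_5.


The eigenvalue formula gives lambda_5 = 1/4^5
= 1/1024
= 9.7656e-04

9.7656e-04


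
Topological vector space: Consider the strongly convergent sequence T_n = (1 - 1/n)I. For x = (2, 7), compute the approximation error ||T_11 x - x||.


T_11 x - x = (1 - 1/11)x - x = -x/11
||x|| = sqrt(53) = 7.2801
||T_11 x - x|| = ||x||/11 = 7.2801/11 = 0.6618

0.6618


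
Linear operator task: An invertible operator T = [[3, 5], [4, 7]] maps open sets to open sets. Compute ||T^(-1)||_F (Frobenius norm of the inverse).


det(T) = 3*7 - 5*4 = 1
T^(-1) = (1/1) * [[7, -5], [-4, 3]] = [[7.0000, -5.0000], [-4.0000, 3.0000]]
||T^(-1)||_F^2 = 7.0000^2 + (-5.0000)^2 + (-4.0000)^2 + 3.0000^2 = 99.0000
||T^(-1)||_F = sqrt(99.0000) = 9.9499

9.9499


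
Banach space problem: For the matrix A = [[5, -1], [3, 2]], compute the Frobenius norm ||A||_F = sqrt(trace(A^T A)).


||A||_F^2 = sum a_ij^2
= 5^2 + (-1)^2 + 3^2 + 2^2
= 25 + 1 + 9 + 4 = 39
||A||_F = sqrt(39) = 6.2450

6.2450


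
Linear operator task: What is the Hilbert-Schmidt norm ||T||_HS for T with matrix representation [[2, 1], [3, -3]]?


The Hilbert-Schmidt norm is sqrt(sum of squares of all entries).
Sum of squares = 2^2 + 1^2 + 3^2 + (-3)^2
= 4 + 1 + 9 + 9 = 23
||T||_HS = sqrt(23) = 4.7958

4.7958


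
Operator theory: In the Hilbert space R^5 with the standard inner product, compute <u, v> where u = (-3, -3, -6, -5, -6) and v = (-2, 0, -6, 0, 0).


Computing the standard inner product <u, v> = sum u_i * v_i
= -3*-2 + -3*0 + -6*-6 + -5*0 + -6*0
= 6 + 0 + 36 + 0 + 0
= 42

42


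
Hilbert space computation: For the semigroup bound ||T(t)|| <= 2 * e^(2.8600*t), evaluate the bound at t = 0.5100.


||T(0.5100)|| <= 2 * exp(2.8600 * 0.5100)
= 2 * exp(1.4586)
= 2 * 4.2999
= 8.5999

8.5999


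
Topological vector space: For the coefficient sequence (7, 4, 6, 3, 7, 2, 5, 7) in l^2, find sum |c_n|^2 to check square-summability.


sum |c_n|^2 = 7^2 + 4^2 + 6^2 + 3^2 + 7^2 + 2^2 + 5^2 + 7^2
= 49 + 16 + 36 + 9 + 49 + 4 + 25 + 49
= 237

237


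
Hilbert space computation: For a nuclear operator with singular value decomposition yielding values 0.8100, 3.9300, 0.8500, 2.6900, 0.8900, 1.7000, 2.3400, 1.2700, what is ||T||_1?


The nuclear norm is the sum of all singular values.
||T||_1 = 0.8100 + 3.9300 + 0.8500 + 2.6900 + 0.8900 + 1.7000 + 2.3400 + 1.2700
= 14.4800

14.4800


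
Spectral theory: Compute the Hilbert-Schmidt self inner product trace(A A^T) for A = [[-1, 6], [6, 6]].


trace(A * A^T) = sum of squares of all entries
= (-1)^2 + 6^2 + 6^2 + 6^2
= 1 + 36 + 36 + 36
= 109

109


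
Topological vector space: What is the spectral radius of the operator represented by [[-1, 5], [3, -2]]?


For a 2x2 matrix, eigenvalues satisfy lambda^2 - (trace)*lambda + det = 0
trace = -1 + -2 = -3
det = -1*-2 - 5*3 = -13
discriminant = (-3)^2 - 4*(-13) = 61
spectral radius = max |eigenvalue| = 5.4051

5.4051


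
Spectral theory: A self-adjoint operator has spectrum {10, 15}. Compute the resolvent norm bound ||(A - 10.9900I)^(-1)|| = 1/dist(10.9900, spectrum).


dist(10.9900, {10, 15}) = min(|10.9900 - 10|, |10.9900 - 15|)
= min(0.9900, 4.0100) = 0.9900
Resolvent bound = 1/0.9900 = 1.0101

1.0101


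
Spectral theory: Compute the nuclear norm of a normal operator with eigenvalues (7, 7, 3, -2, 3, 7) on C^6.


For a normal operator, singular values equal |eigenvalues|.
Trace norm = sum |lambda_i| = 7 + 7 + 3 + 2 + 3 + 7
= 29

29


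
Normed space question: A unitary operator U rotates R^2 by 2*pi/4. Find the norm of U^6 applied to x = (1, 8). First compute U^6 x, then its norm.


U is a rotation by theta = 2*pi/4
U^6 = rotation by 6*theta = 12*pi/4 = 4*pi/4 (mod 2*pi)
cos(4*pi/4) = -1.0000, sin(4*pi/4) = 0.0000
U^6 x = (-1.0000 * 1 - 0.0000 * 8, 0.0000 * 1 + -1.0000 * 8)
= (-1.0000, -8.0000)
||U^6 x|| = sqrt((-1.0000)^2 + (-8.0000)^2) = sqrt(65.0000) = 8.0623

8.0623


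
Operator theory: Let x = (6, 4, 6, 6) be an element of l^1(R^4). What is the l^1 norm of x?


The l^1 norm equals the sum of absolute values of all components.
||x||_1 = 6 + 4 + 6 + 6
= 22

22.0000


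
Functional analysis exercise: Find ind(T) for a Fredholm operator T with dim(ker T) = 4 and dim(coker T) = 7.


The Fredholm index is defined as ind(T) = dim(ker T) - dim(coker T)
= 4 - 7
= -3

-3


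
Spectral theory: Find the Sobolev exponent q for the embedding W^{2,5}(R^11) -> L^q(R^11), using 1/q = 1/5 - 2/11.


Using the Sobolev embedding formula: 1/q = 1/p - k/n
1/q = 1/5 - 2/11 = 1/55
q = 1/(1/55) = 55

55.0000


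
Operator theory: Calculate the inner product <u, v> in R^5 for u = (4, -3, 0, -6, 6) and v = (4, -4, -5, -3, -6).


Computing the standard inner product <u, v> = sum u_i * v_i
= 4*4 + -3*-4 + 0*-5 + -6*-3 + 6*-6
= 16 + 12 + 0 + 18 + -36
= 10

10


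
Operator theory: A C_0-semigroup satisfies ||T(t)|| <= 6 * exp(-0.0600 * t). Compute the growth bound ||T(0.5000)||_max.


||T(0.5000)|| <= 6 * exp(-0.0600 * 0.5000)
= 6 * exp(-0.0300)
= 6 * 0.9704
= 5.8227

5.8227


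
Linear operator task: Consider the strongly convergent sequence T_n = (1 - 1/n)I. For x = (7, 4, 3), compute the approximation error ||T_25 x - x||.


T_25 x - x = (1 - 1/25)x - x = -x/25
||x|| = sqrt(74) = 8.6023
||T_25 x - x|| = ||x||/25 = 8.6023/25 = 0.3441

0.3441


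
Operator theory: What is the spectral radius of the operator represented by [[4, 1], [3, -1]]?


For a 2x2 matrix, eigenvalues satisfy lambda^2 - (trace)*lambda + det = 0
trace = 4 + -1 = 3
det = 4*-1 - 1*3 = -7
discriminant = 3^2 - 4*(-7) = 37
spectral radius = max |eigenvalue| = 4.5414

4.5414


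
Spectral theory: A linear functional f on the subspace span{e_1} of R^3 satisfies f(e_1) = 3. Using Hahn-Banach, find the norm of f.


The norm of f is given by ||f|| = sup_{||x||=1} |f(x)|.
On span{e_1}, ||e_1|| = 1, so ||f|| = |f(e_1)| / ||e_1||
= |3| / 1 = 3.0000

3.0000


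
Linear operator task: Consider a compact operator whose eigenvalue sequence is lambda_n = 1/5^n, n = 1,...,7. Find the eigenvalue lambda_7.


The eigenvalue formula gives lambda_7 = 1/5^7
= 1/78125
= 1.2800e-05

1.2800e-05


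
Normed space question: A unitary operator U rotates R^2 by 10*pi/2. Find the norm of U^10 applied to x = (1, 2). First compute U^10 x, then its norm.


U is a rotation by theta = 10*pi/2
U^10 = rotation by 10*theta = 100*pi/2 = 0*pi/2 (mod 2*pi)
cos(0*pi/2) = 1.0000, sin(0*pi/2) = 0.0000
U^10 x = (1.0000 * 1 - 0.0000 * 2, 0.0000 * 1 + 1.0000 * 2)
= (1.0000, 2.0000)
||U^10 x|| = sqrt(1.0000^2 + 2.0000^2) = sqrt(5.0000) = 2.2361

2.2361


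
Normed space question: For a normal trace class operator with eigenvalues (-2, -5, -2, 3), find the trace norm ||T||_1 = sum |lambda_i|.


For a normal operator, singular values equal |eigenvalues|.
Trace norm = sum |lambda_i| = 2 + 5 + 2 + 3
= 12

12
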